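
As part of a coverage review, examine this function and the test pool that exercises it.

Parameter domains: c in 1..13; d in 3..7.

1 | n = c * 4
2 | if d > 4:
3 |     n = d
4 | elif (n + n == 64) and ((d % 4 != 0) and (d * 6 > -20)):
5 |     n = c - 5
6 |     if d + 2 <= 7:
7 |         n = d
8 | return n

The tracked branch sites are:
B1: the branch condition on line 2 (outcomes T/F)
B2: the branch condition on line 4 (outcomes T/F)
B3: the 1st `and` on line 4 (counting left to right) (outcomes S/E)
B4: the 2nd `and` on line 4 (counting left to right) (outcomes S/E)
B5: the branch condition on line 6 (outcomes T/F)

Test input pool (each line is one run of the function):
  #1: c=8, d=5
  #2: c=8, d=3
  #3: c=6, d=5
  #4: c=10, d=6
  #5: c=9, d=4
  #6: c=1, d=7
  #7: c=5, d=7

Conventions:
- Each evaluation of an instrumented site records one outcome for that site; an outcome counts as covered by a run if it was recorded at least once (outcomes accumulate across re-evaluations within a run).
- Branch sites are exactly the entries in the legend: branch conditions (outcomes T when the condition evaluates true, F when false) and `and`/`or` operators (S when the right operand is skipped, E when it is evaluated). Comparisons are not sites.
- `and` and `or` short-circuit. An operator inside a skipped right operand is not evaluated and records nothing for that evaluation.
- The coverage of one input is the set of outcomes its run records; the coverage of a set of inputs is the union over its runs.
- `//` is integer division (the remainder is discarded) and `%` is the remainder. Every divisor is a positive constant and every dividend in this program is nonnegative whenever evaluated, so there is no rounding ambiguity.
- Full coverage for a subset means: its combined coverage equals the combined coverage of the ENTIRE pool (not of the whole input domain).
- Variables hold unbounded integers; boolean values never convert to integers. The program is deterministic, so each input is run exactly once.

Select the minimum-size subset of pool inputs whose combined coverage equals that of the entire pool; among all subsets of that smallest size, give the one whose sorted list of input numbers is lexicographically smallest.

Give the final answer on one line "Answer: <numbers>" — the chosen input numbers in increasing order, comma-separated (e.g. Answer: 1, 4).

test 1 (c=8, d=5) fires B1->T; hits B1=T
test 2 (c=8, d=3) fires B1->F, B3->E, B4->E, B2->T, B5->T; hits B1=F, B2=T, B3=E, B4=E, B5=T
test 3 (c=6, d=5) fires B1->T; hits B1=T
test 4 (c=10, d=6) fires B1->T; hits B1=T
test 5 (c=9, d=4) fires B1->F, B3->S, B2->F; hits B1=F, B2=F, B3=S
test 6 (c=1, d=7) fires B1->T; hits B1=T
test 7 (c=5, d=7) fires B1->T; hits B1=T
union over all inputs: B1=T, B1=F, B2=T, B2=F, B3=S, B3=E, B4=E, B5=T (8 outcomes)
checked all size-1 subsets: none covers 8 outcomes (max 5/8)
checked all size-2 subsets: none covers 8 outcomes (max 7/8)
size 3: inputs {1, 2, 5} cover all 8 outcomes, and no lexicographically smaller subset of this size does

Answer: 1, 2, 5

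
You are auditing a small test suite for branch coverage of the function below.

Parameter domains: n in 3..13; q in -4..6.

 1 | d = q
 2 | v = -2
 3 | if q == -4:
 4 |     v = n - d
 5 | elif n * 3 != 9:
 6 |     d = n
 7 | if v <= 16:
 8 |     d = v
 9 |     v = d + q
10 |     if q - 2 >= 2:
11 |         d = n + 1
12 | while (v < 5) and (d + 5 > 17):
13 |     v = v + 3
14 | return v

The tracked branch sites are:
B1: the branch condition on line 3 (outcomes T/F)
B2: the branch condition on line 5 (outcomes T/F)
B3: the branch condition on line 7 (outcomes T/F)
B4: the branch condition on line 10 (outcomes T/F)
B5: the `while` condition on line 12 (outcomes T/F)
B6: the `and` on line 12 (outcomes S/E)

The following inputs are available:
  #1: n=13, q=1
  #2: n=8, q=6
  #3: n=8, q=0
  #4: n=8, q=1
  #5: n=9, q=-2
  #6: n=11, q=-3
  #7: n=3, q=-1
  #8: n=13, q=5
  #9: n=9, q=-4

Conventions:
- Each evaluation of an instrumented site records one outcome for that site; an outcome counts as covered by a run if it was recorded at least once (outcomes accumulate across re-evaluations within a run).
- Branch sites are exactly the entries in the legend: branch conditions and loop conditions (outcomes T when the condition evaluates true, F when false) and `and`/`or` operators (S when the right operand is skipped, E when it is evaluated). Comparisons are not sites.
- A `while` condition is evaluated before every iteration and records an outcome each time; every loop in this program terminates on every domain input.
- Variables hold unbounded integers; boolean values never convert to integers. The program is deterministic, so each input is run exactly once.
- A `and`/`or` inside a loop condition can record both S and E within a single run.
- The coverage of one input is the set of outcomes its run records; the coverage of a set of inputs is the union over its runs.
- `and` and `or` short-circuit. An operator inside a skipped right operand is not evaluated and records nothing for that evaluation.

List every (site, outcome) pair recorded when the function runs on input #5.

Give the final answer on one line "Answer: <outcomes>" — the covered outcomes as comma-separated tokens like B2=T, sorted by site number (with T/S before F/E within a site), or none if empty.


Tracing the run of input #5 (n=9, q=-2):
  B1->F, B2->T, B3->T, B4->F, B6->E, B5->F
as a set, this run covers: B1=F, B2=T, B3=T, B4=F, B5=F, B6=E
Answer: B1=F, B2=T, B3=T, B4=F, B5=F, B6=E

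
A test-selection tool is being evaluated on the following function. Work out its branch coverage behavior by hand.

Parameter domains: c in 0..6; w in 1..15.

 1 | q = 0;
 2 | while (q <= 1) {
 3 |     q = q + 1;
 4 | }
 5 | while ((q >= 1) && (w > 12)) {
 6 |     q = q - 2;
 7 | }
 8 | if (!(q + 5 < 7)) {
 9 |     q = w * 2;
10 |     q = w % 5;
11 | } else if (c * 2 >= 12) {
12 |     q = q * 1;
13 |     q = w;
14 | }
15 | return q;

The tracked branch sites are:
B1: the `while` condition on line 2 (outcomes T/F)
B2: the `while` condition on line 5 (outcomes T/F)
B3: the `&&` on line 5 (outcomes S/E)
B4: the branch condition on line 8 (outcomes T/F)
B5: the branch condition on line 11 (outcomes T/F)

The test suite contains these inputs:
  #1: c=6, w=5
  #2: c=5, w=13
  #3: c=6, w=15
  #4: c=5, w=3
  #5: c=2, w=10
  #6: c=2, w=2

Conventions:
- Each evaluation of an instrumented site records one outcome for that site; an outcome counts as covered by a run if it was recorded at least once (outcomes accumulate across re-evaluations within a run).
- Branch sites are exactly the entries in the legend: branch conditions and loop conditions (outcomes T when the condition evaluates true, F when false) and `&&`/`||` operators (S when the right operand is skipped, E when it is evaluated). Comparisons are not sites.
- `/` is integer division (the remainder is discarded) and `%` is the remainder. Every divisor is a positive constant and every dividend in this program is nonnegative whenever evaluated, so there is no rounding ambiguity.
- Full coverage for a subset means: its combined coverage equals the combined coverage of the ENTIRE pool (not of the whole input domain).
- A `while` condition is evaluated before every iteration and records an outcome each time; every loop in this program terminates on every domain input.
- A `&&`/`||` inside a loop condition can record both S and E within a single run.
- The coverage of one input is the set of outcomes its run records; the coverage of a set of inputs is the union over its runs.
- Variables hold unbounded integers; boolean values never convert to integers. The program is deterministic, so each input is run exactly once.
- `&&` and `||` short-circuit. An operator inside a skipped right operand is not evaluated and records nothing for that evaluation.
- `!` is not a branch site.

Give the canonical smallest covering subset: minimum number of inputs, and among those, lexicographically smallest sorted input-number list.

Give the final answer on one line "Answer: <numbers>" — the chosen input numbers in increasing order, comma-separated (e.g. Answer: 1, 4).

input #1, c=6, w=5: events B1->T, B1->T, B1->F, B3->E, B2->F, B4->T; outcomes B1=T, B1=F, B2=F, B3=E, B4=T
input #2, c=5, w=13: events B1->T, B1->T, B1->F, B3->E, B2->T, B3->S, B2->F, B4->F, B5->F; outcomes B1=T, B1=F, B2=T, B2=F, B3=S, B3=E, B4=F, B5=F
input #3, c=6, w=15: events B1->T, B1->T, B1->F, B3->E, B2->T, B3->S, B2->F, B4->F, B5->T; outcomes B1=T, B1=F, B2=T, B2=F, B3=S, B3=E, B4=F, B5=T
input #4, c=5, w=3: events B1->T, B1->T, B1->F, B3->E, B2->F, B4->T; outcomes B1=T, B1=F, B2=F, B3=E, B4=T
input #5, c=2, w=10: events B1->T, B1->T, B1->F, B3->E, B2->F, B4->T; outcomes B1=T, B1=F, B2=F, B3=E, B4=T
input #6, c=2, w=2: events B1->T, B1->T, B1->F, B3->E, B2->F, B4->T; outcomes B1=T, B1=F, B2=F, B3=E, B4=T
the full pool covers 10 outcomes: B1=T, B1=F, B2=T, B2=F, B3=S, B3=E, B4=T, B4=F, B5=T, B5=F
size 1 is not enough: best union over all size-1 subsets is 8/10
size 2 is not enough: best union over all size-2 subsets is 9/10
inputs {1, 2, 3} (size 3) cover everything; no size-3 subset with a lexicographically smaller index list covers all 10

Answer: 1, 2, 3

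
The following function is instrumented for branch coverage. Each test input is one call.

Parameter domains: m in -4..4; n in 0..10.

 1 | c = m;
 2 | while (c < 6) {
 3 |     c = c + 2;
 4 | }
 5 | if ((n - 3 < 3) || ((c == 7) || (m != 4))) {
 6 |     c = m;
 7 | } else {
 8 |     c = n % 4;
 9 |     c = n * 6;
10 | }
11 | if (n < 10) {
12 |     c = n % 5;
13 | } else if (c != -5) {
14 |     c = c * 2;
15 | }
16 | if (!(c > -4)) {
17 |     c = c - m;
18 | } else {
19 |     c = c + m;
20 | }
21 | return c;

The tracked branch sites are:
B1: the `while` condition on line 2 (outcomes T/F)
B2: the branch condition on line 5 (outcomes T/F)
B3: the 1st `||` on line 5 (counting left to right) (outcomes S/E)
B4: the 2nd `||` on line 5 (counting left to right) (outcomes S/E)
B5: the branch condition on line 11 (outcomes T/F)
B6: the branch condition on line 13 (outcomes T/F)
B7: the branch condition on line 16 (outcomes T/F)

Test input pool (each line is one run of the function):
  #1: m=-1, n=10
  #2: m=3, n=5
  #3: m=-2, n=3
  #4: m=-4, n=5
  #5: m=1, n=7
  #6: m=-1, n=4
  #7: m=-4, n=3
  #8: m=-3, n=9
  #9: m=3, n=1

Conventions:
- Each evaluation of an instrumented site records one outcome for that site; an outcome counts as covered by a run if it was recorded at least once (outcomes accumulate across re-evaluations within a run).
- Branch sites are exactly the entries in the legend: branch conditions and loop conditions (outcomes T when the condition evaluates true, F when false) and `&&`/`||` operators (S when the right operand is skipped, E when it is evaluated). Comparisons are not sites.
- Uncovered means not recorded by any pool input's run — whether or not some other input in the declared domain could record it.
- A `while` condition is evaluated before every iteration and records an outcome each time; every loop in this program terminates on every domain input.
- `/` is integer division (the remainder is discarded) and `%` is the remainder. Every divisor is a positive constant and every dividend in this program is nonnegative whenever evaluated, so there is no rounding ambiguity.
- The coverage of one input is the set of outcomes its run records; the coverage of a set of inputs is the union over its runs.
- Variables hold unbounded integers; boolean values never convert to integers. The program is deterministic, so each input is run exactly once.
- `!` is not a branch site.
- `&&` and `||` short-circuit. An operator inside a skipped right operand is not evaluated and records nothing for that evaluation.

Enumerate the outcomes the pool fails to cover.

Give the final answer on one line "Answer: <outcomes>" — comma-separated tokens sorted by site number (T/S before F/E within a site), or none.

#1 (m=-1, n=10) -> B1->T, B1->T, B1->T, B1->T, B1->F, B3->E, B4->S, B2->T, B5->F, B6->T, B7->F; covered: B1=T, B1=F, B2=T, B3=E, B4=S, B5=F, B6=T, B7=F
#2 (m=3, n=5) -> B1->T, B1->T, B1->F, B3->S, B2->T, B5->T, B7->F; covered: B1=T, B1=F, B2=T, B3=S, B5=T, B7=F
#3 (m=-2, n=3) -> B1->T, B1->T, B1->T, B1->T, B1->F, B3->S, B2->T, B5->T, B7->F; covered: B1=T, B1=F, B2=T, B3=S, B5=T, B7=F
#4 (m=-4, n=5) -> B1->T, B1->T, B1->T, B1->T, B1->T, B1->F, B3->S, B2->T, B5->T, B7->F; covered: B1=T, B1=F, B2=T, B3=S, B5=T, B7=F
#5 (m=1, n=7) -> B1->T, B1->T, B1->T, B1->F, B3->E, B4->S, B2->T, B5->T, B7->F; covered: B1=T, B1=F, B2=T, B3=E, B4=S, B5=T, B7=F
#6 (m=-1, n=4) -> B1->T, B1->T, B1->T, B1->T, B1->F, B3->S, B2->T, B5->T, B7->F; covered: B1=T, B1=F, B2=T, B3=S, B5=T, B7=F
#7 (m=-4, n=3) -> B1->T, B1->T, B1->T, B1->T, B1->T, B1->F, B3->S, B2->T, B5->T, B7->F; covered: B1=T, B1=F, B2=T, B3=S, B5=T, B7=F
#8 (m=-3, n=9) -> B1->T, B1->T, B1->T, B1->T, B1->T, B1->F, B3->E, B4->S, B2->T, B5->T, B7->F; covered: B1=T, B1=F, B2=T, B3=E, B4=S, B5=T, B7=F
#9 (m=3, n=1) -> B1->T, B1->T, B1->F, B3->S, B2->T, B5->T, B7->F; covered: B1=T, B1=F, B2=T, B3=S, B5=T, B7=F
union over the pool: B1=T, B1=F, B2=T, B3=S, B3=E, B4=S, B5=T, B5=F, B6=T, B7=F
uncovered (4 of 14): B2=F, B4=E, B6=F, B7=T

Answer: B2=F, B4=E, B6=F, B7=T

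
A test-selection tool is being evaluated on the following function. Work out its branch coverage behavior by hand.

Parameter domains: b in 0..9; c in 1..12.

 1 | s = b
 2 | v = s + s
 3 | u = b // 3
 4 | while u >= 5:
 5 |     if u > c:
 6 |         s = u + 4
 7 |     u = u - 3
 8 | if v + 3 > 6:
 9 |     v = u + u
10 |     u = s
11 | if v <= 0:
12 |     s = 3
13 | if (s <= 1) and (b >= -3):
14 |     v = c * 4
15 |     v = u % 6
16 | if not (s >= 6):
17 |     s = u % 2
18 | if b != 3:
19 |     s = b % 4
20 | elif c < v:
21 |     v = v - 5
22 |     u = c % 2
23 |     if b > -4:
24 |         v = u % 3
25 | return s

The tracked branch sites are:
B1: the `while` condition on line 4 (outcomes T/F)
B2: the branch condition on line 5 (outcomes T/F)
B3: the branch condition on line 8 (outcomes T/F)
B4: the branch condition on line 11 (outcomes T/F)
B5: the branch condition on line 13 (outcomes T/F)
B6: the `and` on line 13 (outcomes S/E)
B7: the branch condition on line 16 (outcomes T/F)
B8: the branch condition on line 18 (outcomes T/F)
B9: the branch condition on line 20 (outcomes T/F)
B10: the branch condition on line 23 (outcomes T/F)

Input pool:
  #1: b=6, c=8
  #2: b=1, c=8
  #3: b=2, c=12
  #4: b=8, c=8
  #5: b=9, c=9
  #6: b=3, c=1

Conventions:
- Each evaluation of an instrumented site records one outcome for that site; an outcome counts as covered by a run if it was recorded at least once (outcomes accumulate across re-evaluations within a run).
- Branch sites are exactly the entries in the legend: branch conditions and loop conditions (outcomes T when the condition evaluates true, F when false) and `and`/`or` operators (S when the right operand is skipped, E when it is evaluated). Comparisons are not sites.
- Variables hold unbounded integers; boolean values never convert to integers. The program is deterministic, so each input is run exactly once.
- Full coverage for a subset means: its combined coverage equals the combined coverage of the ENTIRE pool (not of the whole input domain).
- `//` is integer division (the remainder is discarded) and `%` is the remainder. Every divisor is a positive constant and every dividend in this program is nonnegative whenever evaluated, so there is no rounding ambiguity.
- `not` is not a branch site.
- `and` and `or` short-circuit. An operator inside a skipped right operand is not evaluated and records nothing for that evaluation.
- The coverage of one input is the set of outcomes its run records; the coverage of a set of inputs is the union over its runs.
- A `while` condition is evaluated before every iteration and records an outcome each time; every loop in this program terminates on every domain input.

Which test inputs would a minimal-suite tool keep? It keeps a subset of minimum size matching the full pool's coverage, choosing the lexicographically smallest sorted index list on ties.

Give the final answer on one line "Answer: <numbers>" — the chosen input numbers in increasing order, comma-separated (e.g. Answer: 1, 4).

test 1 (b=6, c=8) fires B1->F, B3->T, B4->F, B6->S, B5->F, B7->F, B8->T; hits B1=F, B3=T, B4=F, B5=F, B6=S, B7=F, B8=T
test 2 (b=1, c=8) fires B1->F, B3->F, B4->F, B6->E, B5->T, B7->T, B8->T; hits B1=F, B3=F, B4=F, B5=T, B6=E, B7=T, B8=T
test 3 (b=2, c=12) fires B1->F, B3->T, B4->T, B6->S, B5->F, B7->T, B8->T; hits B1=F, B3=T, B4=T, B5=F, B6=S, B7=T, B8=T
test 4 (b=8, c=8) fires B1->F, B3->T, B4->F, B6->S, B5->F, B7->F, B8->T; hits B1=F, B3=T, B4=F, B5=F, B6=S, B7=F, B8=T
test 5 (b=9, c=9) fires B1->F, B3->T, B4->F, B6->S, B5->F, B7->F, B8->T; hits B1=F, B3=T, B4=F, B5=F, B6=S, B7=F, B8=T
test 6 (b=3, c=1) fires B1->F, B3->T, B4->F, B6->S, B5->F, B7->T, B8->F, B9->T, B10->T; hits B1=F, B3=T, B4=F, B5=F, B6=S, B7=T, B8=F, B9=T, B10=T
together the pool reaches 15 outcomes: B1=F, B3=T, B3=F, B4=T, B4=F, B5=T, B5=F, B6=S, B6=E, B7=T, B7=F, B8=T, B8=F, B9=T, B10=T
size 1 is not enough: best union over all size-1 subsets is 9/15
size 2 is not enough: best union over all size-2 subsets is 13/15
size 3 is not enough: best union over all size-3 subsets is 14/15
size 4: inputs {1, 2, 3, 6} cover all 15 outcomes, and no lexicographically smaller subset of this size does

Answer: 1, 2, 3, 6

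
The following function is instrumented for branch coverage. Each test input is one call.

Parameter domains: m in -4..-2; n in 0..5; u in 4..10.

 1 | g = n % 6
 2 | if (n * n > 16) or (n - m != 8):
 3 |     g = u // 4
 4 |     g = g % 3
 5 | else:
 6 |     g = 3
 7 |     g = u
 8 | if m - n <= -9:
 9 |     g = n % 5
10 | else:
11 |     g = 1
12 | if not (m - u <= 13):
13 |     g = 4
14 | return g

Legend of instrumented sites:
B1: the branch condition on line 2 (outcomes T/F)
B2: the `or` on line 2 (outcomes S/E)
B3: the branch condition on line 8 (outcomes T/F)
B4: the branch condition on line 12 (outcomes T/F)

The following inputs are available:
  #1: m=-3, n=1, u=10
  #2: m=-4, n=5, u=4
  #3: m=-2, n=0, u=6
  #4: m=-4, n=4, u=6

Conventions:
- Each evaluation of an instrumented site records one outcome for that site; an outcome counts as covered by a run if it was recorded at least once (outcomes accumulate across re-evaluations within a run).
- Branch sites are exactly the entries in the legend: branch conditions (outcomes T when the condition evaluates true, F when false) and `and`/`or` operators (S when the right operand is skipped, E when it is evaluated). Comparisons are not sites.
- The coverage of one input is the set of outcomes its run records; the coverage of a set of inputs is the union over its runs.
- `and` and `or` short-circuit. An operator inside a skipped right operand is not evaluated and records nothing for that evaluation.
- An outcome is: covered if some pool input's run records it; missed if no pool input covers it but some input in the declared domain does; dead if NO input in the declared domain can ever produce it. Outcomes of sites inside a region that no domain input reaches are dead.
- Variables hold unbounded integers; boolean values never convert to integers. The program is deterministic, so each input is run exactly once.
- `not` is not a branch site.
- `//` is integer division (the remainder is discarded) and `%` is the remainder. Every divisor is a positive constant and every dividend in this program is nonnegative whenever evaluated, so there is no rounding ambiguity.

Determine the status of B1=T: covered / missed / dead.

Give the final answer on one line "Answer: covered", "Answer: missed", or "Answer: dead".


B1=T is recorded by pool input(s) 1, 2, 3 -> covered
Answer: covered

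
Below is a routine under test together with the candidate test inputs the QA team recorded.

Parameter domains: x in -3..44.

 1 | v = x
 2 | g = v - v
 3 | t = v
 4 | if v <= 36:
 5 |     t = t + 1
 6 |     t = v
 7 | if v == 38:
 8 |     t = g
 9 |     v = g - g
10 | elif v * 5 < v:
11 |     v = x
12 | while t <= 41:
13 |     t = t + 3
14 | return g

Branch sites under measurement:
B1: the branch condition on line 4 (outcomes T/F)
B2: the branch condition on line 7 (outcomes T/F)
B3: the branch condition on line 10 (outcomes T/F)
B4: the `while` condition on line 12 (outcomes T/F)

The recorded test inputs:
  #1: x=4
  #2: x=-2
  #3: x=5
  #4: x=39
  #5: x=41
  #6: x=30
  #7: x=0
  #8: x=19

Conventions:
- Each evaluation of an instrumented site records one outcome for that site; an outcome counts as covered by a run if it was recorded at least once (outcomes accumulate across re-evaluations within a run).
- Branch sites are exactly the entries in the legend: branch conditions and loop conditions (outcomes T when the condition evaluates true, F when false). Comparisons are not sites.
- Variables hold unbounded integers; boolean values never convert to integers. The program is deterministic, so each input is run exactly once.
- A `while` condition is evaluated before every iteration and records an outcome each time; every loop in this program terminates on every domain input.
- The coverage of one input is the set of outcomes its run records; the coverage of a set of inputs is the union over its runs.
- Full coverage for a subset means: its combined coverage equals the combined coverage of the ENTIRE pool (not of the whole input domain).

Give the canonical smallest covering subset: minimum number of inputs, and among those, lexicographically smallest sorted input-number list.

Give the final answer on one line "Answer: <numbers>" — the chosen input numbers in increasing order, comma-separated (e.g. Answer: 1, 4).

test 1 (x=4) fires B1->T, B2->F, B3->F, B4->T, B4->T, B4->T, B4->T, B4->T, B4->T, B4->T, B4->T, B4->T, B4->T, B4->T, ...; hits B1=T, B2=F, B3=F, B4=T, B4=F
test 2 (x=-2) fires B1->T, B2->F, B3->T, B4->T, B4->T, B4->T, B4->T, B4->T, B4->T, B4->T, B4->T, B4->T, B4->T, B4->T, ...; hits B1=T, B2=F, B3=T, B4=T, B4=F
test 3 (x=5) fires B1->T, B2->F, B3->F, B4->T, B4->T, B4->T, B4->T, B4->T, B4->T, B4->T, B4->T, B4->T, B4->T, B4->T, ...; hits B1=T, B2=F, B3=F, B4=T, B4=F
test 4 (x=39) fires B1->F, B2->F, B3->F, B4->T, B4->F; hits B1=F, B2=F, B3=F, B4=T, B4=F
test 5 (x=41) fires B1->F, B2->F, B3->F, B4->T, B4->F; hits B1=F, B2=F, B3=F, B4=T, B4=F
test 6 (x=30) fires B1->T, B2->F, B3->F, B4->T, B4->T, B4->T, B4->T, B4->F; hits B1=T, B2=F, B3=F, B4=T, B4=F
test 7 (x=0) fires B1->T, B2->F, B3->F, B4->T, B4->T, B4->T, B4->T, B4->T, B4->T, B4->T, B4->T, B4->T, B4->T, B4->T, ...; hits B1=T, B2=F, B3=F, B4=T, B4=F
test 8 (x=19) fires B1->T, B2->F, B3->F, B4->T, B4->T, B4->T, B4->T, B4->T, B4->T, B4->T, B4->T, B4->F; hits B1=T, B2=F, B3=F, B4=T, B4=F
together the pool reaches 7 outcomes: B1=T, B1=F, B2=F, B3=T, B3=F, B4=T, B4=F
every size-1 subset falls short of the 7 outcomes (best: 5/7)
at size 2, {2, 4} reaches all 7 outcomes; every lexicographically earlier size-2 subset fails

Answer: 2, 4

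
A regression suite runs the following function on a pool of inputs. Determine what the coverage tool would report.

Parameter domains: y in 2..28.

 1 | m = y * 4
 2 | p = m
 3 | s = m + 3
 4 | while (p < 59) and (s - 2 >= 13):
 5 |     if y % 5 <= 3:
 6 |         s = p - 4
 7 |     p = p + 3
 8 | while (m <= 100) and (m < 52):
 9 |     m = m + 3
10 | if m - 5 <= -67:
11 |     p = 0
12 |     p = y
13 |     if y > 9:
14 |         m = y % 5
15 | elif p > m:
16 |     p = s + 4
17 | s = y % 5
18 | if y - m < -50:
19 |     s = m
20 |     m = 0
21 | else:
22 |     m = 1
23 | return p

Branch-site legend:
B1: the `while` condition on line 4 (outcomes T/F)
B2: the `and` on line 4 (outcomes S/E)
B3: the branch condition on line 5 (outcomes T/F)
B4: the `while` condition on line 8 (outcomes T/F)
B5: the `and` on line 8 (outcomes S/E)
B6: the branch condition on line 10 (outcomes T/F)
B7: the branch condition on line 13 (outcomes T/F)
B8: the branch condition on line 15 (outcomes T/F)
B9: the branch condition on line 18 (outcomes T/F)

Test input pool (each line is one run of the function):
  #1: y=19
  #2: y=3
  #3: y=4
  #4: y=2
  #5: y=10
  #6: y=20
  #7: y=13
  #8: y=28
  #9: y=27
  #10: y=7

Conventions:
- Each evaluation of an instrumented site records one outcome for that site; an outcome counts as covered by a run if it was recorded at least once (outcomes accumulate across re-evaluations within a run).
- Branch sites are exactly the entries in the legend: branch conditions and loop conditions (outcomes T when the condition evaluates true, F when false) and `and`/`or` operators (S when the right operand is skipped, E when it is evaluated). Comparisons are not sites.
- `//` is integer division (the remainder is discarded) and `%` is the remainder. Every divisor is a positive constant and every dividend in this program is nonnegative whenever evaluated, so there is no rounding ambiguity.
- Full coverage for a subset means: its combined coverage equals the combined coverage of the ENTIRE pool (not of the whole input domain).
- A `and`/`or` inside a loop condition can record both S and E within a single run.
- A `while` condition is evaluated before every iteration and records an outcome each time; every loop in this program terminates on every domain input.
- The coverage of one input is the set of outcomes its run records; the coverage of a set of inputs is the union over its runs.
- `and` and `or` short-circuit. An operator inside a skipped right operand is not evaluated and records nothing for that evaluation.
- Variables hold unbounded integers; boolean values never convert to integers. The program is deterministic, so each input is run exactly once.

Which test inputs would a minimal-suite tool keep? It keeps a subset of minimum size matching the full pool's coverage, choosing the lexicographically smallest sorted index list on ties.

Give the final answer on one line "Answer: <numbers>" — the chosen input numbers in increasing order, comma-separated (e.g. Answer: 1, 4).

run #1 (y=19) records B1=F, B2=S, B4=F, B5=E, B6=F, B8=F, B9=T
run #2 (y=3) records B1=T, B1=F, B2=E, B3=T, B4=T, B4=F, B5=E, B6=F, B8=F, B9=T
run #3 (y=4) records B1=T, B1=F, B2=S, B2=E, B3=F, B4=T, B4=F, B5=E, B6=F, B8=T, B9=F
run #4 (y=2) records B1=F, B2=E, B4=T, B4=F, B5=E, B6=F, B8=F, B9=T
run #5 (y=10) records B1=T, B1=F, B2=S, B2=E, B3=T, B4=T, B4=F, B5=E, B6=F, B8=T, B9=F
run #6 (y=20) records B1=F, B2=S, B4=F, B5=E, B6=F, B8=F, B9=T
run #7 (y=13) records B1=T, B1=F, B2=S, B2=E, B3=T, B4=F, B5=E, B6=F, B8=T, B9=F
run #8 (y=28) records B1=F, B2=S, B4=F, B5=S, B6=F, B8=F, B9=T
run #9 (y=27) records B1=F, B2=S, B4=F, B5=S, B6=F, B8=F, B9=T
run #10 (y=7) records B1=T, B1=F, B2=S, B2=E, B3=T, B4=T, B4=F, B5=E, B6=F, B8=T, B9=F
union over all inputs: B1=T, B1=F, B2=S, B2=E, B3=T, B3=F, B4=T, B4=F, B5=S, B5=E, B6=F, B8=T, B8=F, B9=T, B9=F (15 outcomes)
every size-1 subset falls short of the 15 outcomes (best: 11/15)
every size-2 subset falls short of the 15 outcomes (best: 14/15)
the canonical winner is {2, 3, 8}: size 3, full 15-outcome coverage, earliest index list among size-3 covers

Answer: 2, 3, 8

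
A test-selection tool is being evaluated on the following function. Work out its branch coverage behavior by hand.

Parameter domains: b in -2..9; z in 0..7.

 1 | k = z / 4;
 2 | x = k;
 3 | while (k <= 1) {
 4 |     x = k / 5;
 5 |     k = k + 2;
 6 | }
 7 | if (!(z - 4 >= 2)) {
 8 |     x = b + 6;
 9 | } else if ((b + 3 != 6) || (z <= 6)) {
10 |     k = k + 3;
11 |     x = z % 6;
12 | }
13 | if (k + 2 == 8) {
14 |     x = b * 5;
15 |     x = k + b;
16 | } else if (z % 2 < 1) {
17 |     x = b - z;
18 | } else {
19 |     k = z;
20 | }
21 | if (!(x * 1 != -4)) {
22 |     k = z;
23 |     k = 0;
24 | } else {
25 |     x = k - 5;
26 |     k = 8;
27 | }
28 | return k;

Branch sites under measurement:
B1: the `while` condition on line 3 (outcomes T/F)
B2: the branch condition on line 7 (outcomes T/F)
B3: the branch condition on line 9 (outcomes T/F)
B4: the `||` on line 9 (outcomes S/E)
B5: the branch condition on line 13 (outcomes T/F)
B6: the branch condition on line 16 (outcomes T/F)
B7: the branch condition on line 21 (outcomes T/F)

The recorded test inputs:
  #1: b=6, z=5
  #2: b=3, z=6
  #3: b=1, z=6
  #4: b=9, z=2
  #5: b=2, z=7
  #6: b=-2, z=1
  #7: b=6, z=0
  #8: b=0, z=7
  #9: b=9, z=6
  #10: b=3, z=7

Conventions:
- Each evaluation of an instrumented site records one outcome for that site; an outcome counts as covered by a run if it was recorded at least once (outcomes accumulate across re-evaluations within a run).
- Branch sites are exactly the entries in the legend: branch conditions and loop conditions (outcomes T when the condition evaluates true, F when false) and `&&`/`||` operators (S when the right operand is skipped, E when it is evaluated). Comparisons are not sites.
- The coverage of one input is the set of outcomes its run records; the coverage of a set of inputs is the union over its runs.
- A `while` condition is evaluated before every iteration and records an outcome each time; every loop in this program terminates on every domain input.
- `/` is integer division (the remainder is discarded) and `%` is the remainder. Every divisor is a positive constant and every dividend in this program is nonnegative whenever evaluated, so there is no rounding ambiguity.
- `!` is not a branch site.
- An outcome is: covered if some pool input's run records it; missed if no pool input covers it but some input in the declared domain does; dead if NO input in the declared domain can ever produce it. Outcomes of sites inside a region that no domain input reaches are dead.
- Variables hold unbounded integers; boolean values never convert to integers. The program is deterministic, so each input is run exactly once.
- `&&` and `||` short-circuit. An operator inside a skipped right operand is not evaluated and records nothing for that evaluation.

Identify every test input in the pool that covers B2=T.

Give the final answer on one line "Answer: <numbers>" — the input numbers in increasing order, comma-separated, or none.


input #1 (b=6, z=5): produces B2=T
input #2 (b=3, z=6): does not produce B2=T
input #3 (b=1, z=6): does not produce B2=T
input #4 (b=9, z=2): produces B2=T
input #5 (b=2, z=7): does not produce B2=T
input #6 (b=-2, z=1): produces B2=T
input #7 (b=6, z=0): produces B2=T
input #8 (b=0, z=7): does not produce B2=T
input #9 (b=9, z=6): does not produce B2=T
input #10 (b=3, z=7): does not produce B2=T
Answer: 1, 4, 6, 7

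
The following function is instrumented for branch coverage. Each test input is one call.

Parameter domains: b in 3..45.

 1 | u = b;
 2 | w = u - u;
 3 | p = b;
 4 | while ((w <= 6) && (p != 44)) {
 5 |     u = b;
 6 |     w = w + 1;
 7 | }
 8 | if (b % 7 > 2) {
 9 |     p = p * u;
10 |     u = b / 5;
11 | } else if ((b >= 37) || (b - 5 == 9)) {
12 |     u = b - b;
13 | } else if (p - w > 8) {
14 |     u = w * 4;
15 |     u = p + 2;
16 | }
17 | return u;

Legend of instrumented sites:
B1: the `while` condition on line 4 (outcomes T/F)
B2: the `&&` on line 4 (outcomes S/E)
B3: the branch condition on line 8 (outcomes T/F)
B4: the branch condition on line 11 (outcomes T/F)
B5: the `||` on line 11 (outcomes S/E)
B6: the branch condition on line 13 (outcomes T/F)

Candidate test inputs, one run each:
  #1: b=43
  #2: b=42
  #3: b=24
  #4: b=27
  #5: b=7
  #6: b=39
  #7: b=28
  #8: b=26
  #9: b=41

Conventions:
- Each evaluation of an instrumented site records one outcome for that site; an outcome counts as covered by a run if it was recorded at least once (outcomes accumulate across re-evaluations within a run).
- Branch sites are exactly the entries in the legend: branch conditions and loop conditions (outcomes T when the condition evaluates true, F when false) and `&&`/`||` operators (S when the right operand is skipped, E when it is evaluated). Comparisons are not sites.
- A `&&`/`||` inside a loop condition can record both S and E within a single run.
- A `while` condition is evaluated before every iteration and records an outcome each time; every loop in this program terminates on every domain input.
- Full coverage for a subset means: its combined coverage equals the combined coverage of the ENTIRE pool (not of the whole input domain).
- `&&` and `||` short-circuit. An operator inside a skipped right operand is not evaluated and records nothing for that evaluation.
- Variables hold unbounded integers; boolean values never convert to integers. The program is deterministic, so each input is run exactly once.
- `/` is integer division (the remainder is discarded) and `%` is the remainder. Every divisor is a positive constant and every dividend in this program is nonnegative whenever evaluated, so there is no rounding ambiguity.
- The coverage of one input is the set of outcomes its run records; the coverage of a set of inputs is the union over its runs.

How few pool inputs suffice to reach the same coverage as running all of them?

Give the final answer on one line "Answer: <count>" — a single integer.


#1 (b=43) -> B2->E, B1->T, B2->E, B1->T, B2->E, B1->T, B2->E, B1->T, B2->E, B1->T, B2->E, B1->T, B2->E, B1->T, ...; covered: B1=T, B1=F, B2=S, B2=E, B3=F, B4=T, B5=S
#2 (b=42) -> B2->E, B1->T, B2->E, B1->T, B2->E, B1->T, B2->E, B1->T, B2->E, B1->T, B2->E, B1->T, B2->E, B1->T, ...; covered: B1=T, B1=F, B2=S, B2=E, B3=F, B4=T, B5=S
#3 (b=24) -> B2->E, B1->T, B2->E, B1->T, B2->E, B1->T, B2->E, B1->T, B2->E, B1->T, B2->E, B1->T, B2->E, B1->T, ...; covered: B1=T, B1=F, B2=S, B2=E, B3=T
#4 (b=27) -> B2->E, B1->T, B2->E, B1->T, B2->E, B1->T, B2->E, B1->T, B2->E, B1->T, B2->E, B1->T, B2->E, B1->T, ...; covered: B1=T, B1=F, B2=S, B2=E, B3=T
#5 (b=7) -> B2->E, B1->T, B2->E, B1->T, B2->E, B1->T, B2->E, B1->T, B2->E, B1->T, B2->E, B1->T, B2->E, B1->T, ...; covered: B1=T, B1=F, B2=S, B2=E, B3=F, B4=F, B5=E, B6=F
#6 (b=39) -> B2->E, B1->T, B2->E, B1->T, B2->E, B1->T, B2->E, B1->T, B2->E, B1->T, B2->E, B1->T, B2->E, B1->T, ...; covered: B1=T, B1=F, B2=S, B2=E, B3=T
#7 (b=28) -> B2->E, B1->T, B2->E, B1->T, B2->E, B1->T, B2->E, B1->T, B2->E, B1->T, B2->E, B1->T, B2->E, B1->T, ...; covered: B1=T, B1=F, B2=S, B2=E, B3=F, B4=F, B5=E, B6=T
#8 (b=26) -> B2->E, B1->T, B2->E, B1->T, B2->E, B1->T, B2->E, B1->T, B2->E, B1->T, B2->E, B1->T, B2->E, B1->T, ...; covered: B1=T, B1=F, B2=S, B2=E, B3=T
#9 (b=41) -> B2->E, B1->T, B2->E, B1->T, B2->E, B1->T, B2->E, B1->T, B2->E, B1->T, B2->E, B1->T, B2->E, B1->T, ...; covered: B1=T, B1=F, B2=S, B2=E, B3=T
union over all inputs: B1=T, B1=F, B2=S, B2=E, B3=T, B3=F, B4=T, B4=F, B5=S, B5=E, B6=T, B6=F (12 outcomes)
no size-1 subset reaches all 12 outcomes (best union: 8/12)
no size-2 subset reaches all 12 outcomes (best union: 10/12)
no size-3 subset reaches all 12 outcomes (best union: 11/12)
size 4: inputs {1, 3, 5, 7} cover all 12 outcomes, and no lexicographically smaller subset of this size does
Answer: 4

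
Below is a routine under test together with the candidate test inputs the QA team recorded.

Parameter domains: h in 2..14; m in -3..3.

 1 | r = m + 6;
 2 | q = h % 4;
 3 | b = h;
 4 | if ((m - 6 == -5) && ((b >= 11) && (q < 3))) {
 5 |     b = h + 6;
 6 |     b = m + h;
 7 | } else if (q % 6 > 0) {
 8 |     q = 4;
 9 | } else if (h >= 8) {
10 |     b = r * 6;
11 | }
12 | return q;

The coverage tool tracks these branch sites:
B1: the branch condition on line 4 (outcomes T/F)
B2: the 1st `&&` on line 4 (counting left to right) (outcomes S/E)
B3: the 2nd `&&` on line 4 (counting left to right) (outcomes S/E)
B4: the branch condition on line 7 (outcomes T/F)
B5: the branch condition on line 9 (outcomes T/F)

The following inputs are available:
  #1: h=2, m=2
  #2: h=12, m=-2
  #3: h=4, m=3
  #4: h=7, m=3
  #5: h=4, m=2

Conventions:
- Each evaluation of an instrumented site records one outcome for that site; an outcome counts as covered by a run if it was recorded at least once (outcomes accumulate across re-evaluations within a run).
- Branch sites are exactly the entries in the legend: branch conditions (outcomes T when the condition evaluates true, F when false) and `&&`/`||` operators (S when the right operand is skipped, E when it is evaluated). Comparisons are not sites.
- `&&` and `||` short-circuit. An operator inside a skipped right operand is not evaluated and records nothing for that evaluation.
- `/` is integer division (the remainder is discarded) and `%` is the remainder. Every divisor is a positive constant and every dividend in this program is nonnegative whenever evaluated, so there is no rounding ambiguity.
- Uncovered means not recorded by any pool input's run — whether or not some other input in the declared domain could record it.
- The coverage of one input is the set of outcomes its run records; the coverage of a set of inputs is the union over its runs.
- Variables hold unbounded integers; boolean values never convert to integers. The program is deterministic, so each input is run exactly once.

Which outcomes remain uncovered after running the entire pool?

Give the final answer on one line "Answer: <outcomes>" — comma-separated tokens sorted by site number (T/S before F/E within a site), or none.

#1 (h=2, m=2) -> covered: B1=F, B2=S, B4=T
#2 (h=12, m=-2) -> covered: B1=F, B2=S, B4=F, B5=T
#3 (h=4, m=3) -> covered: B1=F, B2=S, B4=F, B5=F
#4 (h=7, m=3) -> covered: B1=F, B2=S, B4=T
#5 (h=4, m=2) -> covered: B1=F, B2=S, B4=F, B5=F
union over the pool: B1=F, B2=S, B4=T, B4=F, B5=T, B5=F
uncovered (4 of 10): B1=T, B2=E, B3=S, B3=E

Answer: B1=T, B2=E, B3=S, B3=E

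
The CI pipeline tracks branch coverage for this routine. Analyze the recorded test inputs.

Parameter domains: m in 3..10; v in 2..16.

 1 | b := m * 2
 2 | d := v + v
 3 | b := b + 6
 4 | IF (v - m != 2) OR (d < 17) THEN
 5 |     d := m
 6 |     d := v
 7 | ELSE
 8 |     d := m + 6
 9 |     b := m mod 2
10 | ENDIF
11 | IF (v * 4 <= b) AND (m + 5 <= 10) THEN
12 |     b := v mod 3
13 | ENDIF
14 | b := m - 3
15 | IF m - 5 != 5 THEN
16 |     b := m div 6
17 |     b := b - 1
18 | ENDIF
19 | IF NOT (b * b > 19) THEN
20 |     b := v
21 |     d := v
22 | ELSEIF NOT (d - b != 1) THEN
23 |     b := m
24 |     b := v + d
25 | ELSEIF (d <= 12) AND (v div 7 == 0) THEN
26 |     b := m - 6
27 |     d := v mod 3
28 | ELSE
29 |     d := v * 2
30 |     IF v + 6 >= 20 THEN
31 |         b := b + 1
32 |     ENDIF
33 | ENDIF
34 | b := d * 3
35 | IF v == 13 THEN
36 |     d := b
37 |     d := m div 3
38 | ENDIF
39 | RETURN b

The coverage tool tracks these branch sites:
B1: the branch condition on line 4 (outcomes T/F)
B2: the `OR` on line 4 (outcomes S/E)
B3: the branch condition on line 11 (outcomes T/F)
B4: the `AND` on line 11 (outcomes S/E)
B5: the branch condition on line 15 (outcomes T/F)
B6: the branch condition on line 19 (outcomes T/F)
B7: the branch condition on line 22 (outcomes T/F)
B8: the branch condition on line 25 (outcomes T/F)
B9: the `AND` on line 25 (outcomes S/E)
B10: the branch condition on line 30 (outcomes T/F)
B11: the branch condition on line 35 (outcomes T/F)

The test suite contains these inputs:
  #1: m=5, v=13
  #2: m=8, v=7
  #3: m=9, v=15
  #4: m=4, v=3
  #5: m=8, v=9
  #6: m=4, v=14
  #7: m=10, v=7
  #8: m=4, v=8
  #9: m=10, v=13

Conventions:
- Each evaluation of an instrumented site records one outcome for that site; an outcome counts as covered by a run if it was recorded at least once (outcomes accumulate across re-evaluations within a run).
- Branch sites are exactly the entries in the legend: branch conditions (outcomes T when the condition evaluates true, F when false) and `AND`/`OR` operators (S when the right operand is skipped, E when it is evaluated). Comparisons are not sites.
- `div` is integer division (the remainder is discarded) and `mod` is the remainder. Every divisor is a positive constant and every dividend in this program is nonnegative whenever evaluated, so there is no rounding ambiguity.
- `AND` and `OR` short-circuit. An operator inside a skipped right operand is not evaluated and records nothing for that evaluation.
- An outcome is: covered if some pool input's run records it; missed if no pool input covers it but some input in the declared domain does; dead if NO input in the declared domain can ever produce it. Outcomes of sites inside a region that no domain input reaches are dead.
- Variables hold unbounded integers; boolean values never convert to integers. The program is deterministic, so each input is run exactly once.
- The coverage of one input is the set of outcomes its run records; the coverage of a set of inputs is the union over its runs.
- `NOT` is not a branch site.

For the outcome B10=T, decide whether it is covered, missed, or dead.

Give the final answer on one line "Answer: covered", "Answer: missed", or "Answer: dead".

no pool input records B10=T
but domain input (m=10, v=14) does record it -> reachable, so missed

Answer: missed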